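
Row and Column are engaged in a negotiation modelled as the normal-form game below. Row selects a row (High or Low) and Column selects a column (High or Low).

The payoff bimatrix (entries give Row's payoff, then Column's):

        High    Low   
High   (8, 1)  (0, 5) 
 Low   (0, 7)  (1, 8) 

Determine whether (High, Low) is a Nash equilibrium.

No

At (High, Low), Row earns 0; switching to Low would give 1, so Row would deviate.
Column earns 5; switching to High would give 1, so Column has no profitable deviation.
Since at least one player can profitably deviate, this is not a Nash equilibrium.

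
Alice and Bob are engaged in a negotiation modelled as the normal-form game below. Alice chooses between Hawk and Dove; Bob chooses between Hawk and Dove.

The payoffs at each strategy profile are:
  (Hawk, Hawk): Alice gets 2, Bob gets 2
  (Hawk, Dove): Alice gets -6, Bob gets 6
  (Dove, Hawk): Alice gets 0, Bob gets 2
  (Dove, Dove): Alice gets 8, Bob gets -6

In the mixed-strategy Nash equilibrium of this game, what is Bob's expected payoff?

First find p, the probability Alice plays Hawk, from Bob's indifference between Hawk and Dove: 2p + 2(1−p) = 6p − 6(1−p), giving p = 2/3.
Since Bob is indifferent in equilibrium, Bob's expected payoff equals the payoff from either column against (2/3, 1/3). Using Hawk: 2(2/3) + 2(1/3) = 2.

2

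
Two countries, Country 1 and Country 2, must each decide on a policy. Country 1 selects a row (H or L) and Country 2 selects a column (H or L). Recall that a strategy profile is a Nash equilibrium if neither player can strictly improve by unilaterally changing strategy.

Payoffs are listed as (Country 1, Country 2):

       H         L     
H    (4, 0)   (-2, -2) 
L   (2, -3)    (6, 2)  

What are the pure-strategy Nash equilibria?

(H, H) and (L, L)

(H, H): Country 1 gets 4 ≥ 2 from L, and Country 2 gets 0 ≥ -2 from L — Nash equilibrium.
(H, L): Country 1 prefers L (6 > -2); Country 2 prefers H (0 > -2) — not an equilibrium.
(L, H): Country 1 prefers H (4 > 2); Country 2 prefers L (2 > -3) — not an equilibrium.
(L, L): Country 1 gets 6 ≥ -2 from H, and Country 2 gets 2 ≥ -3 from H — Nash equilibrium.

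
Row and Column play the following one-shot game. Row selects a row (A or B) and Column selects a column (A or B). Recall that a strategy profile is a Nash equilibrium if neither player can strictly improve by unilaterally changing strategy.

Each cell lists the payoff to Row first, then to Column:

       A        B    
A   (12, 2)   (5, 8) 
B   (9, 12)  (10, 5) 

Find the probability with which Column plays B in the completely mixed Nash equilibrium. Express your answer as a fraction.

Let q be the probability that Column plays A. In a completely mixed equilibrium, Row must be indifferent between A and B.
Row's expected payoff from A is 12q + 5(1−q); from B it is 9q + 10(1−q).
Setting these equal: 7q + 5 = −q + 10, so q = 5/8.
Therefore Column plays B with probability 1 − 5/8 = 3/8.

3/8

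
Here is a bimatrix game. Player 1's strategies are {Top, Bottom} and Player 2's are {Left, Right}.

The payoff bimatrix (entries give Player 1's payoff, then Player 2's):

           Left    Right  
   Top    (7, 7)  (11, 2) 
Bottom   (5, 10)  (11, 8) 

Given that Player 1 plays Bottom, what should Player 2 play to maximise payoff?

Left

Against Bottom, Player 2 earns 10 from Left and 8 from Right.
So Left is the best response.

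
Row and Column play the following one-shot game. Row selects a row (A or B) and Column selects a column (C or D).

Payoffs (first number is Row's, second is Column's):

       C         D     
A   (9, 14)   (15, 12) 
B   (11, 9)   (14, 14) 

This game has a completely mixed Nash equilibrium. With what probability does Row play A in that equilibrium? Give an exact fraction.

Let r be the probability that Row plays A. In a completely mixed equilibrium, Column must be indifferent between C and D.
Column's expected payoff from C is 14r + 9(1−r); from D it is 12r + 14(1−r).
Setting these equal: 5r + 9 = −2r + 14, so r = 5/7.

5/7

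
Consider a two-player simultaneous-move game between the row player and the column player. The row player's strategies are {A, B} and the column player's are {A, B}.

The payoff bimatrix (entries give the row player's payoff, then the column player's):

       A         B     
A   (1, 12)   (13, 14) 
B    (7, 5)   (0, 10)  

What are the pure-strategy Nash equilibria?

(A, B)

(A, A): the row player prefers B (7 > 1); the column player prefers B (14 > 12) — not an equilibrium.
(A, B): the row player gets 13 ≥ 0 from B, and the column player gets 14 ≥ 12 from A — Nash equilibrium.
(B, A): the column player prefers B (10 > 5) — not an equilibrium.
(B, B): the row player prefers A (13 > 0) — not an equilibrium.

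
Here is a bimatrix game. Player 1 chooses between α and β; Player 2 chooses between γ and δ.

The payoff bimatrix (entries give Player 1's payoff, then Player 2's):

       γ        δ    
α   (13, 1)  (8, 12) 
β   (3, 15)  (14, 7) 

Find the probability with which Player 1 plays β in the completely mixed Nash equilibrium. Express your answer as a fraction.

Let x be the probability that Player 1 plays α. In a completely mixed equilibrium, Player 2 must be indifferent between γ and δ.
Player 2's expected payoff from γ is x + 15(1−x); from δ it is 12x + 7(1−x).
Setting these equal: −14x + 15 = 5x + 7, so x = 8/19.
Therefore Player 1 plays β with probability 1 − 8/19 = 11/19.

11/19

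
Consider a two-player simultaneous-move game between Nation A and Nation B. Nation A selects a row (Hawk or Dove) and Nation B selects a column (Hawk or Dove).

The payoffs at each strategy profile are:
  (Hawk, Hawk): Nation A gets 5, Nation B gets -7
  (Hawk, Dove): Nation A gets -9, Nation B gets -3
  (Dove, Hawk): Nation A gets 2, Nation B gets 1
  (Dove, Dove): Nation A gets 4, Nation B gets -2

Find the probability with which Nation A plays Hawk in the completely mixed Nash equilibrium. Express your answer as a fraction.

Let x be the probability that Nation A plays Hawk. In a completely mixed equilibrium, Nation B must be indifferent between Hawk and Dove.
Nation B's expected payoff from Hawk is −7x + (1−x); from Dove it is −3x − 2(1−x).
Setting these equal: −8x + 1 = −x − 2, so x = 3/7.

3/7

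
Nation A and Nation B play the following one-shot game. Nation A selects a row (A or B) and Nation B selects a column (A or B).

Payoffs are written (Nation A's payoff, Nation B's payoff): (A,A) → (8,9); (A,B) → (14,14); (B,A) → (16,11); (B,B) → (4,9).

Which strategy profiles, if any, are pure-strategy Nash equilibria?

(A, B) and (B, A)

(A, A): Nation A prefers B (16 > 8); Nation B prefers B (14 > 9) — not an equilibrium.
(A, B): Nation A gets 14 ≥ 4 from B, and Nation B gets 14 ≥ 9 from A — Nash equilibrium.
(B, A): Nation A gets 16 ≥ 8 from A, and Nation B gets 11 ≥ 9 from B — Nash equilibrium.
(B, B): Nation A prefers A (14 > 4); Nation B prefers A (11 > 9) — not an equilibrium.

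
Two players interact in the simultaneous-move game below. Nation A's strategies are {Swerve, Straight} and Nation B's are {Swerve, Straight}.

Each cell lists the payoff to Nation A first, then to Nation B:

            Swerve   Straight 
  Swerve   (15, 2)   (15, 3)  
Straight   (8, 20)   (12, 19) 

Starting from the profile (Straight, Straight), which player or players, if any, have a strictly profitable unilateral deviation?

Both

Nation A at (Straight, Straight) earns 12; deviating to Swerve yields 15 — a strict improvement.
Nation B earns 19; deviating to Swerve yields 20 — a strict improvement.
Both Nation A and Nation B have strictly profitable deviations.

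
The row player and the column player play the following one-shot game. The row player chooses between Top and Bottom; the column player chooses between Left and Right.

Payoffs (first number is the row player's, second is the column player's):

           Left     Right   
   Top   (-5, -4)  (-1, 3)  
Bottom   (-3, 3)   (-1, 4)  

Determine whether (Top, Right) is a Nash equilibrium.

Yes

At (Top, Right), the row player earns -1; switching to Bottom would give -1, so the row player has no profitable deviation.
The column player earns 3; switching to Left would give -4, so the column player has no profitable deviation.
Neither player can gain by a unilateral deviation, so this profile is a Nash equilibrium.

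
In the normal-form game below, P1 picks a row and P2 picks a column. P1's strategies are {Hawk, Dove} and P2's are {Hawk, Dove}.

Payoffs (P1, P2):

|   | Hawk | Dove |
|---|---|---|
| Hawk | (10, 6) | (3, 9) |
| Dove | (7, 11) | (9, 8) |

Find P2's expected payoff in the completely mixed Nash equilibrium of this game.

First find p, the probability P1 plays Hawk, from P2's indifference between Hawk and Dove: 6p + 11(1−p) = 9p + 8(1−p), giving p = 1/2.
Since P2 is indifferent in equilibrium, P2's expected payoff equals the payoff from either column against (1/2, 1/2). Using Hawk: 6(1/2) + 11(1/2) = 17/2.

17/2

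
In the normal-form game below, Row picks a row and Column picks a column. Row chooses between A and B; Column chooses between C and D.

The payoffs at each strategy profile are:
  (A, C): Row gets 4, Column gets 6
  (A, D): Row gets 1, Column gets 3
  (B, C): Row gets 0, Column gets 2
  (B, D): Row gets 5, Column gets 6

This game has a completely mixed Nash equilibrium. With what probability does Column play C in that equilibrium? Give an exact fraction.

1/2

Let y be the probability that Column plays C. In a completely mixed equilibrium, Row must be indifferent between A and B.
Row's expected payoff from A is 4y + (1−y); from B it is 5(1−y).
Setting these equal: 3y + 1 = −5y + 5, so y = 1/2.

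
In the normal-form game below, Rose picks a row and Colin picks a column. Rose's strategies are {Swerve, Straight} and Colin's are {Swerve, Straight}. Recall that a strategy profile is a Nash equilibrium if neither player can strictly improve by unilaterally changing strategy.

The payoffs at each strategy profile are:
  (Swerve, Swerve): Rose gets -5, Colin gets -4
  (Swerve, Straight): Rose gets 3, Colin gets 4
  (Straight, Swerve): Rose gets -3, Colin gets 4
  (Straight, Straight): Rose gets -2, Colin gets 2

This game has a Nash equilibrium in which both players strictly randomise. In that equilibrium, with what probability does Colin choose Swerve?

5/7

Let c be the probability that Colin plays Swerve. In a completely mixed equilibrium, Rose must be indifferent between Swerve and Straight.
Rose's expected payoff from Swerve is −5c + 3(1−c); from Straight it is −3c − 2(1−c).
Setting these equal: −8c + 3 = −c − 2, so c = 5/7.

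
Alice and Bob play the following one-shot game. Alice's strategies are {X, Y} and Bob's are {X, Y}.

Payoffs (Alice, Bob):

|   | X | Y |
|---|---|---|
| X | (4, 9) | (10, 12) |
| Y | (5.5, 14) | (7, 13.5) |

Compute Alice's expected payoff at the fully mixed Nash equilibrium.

6

First find q, the probability Bob plays X, from Alice's indifference between X and Y: 4q + 10(1−q) = 5.5q + 7(1−q), giving q = 2/3.
Since Alice is indifferent in equilibrium, Alice's expected payoff equals the payoff from either row against (2/3, 1/3). Using X: 4(2/3) + 10(1/3) = 6.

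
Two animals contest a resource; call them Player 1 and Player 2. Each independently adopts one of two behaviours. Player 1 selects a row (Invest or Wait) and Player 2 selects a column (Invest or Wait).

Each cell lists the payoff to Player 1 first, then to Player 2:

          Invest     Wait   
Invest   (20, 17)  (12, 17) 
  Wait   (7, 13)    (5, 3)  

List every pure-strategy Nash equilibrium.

(Invest, Invest): Player 1 gets 20 ≥ 7 from Wait, and Player 2 gets 17 ≥ 17 from Wait — Nash equilibrium.
(Invest, Wait): Player 1 gets 12 ≥ 5 from Wait, and Player 2 gets 17 ≥ 17 from Invest — Nash equilibrium.
(Wait, Invest): Player 1 prefers Invest (20 > 7) — not an equilibrium.
(Wait, Wait): Player 1 prefers Invest (12 > 5); Player 2 prefers Invest (13 > 3) — not an equilibrium.

(Invest, Invest) and (Invest, Wait)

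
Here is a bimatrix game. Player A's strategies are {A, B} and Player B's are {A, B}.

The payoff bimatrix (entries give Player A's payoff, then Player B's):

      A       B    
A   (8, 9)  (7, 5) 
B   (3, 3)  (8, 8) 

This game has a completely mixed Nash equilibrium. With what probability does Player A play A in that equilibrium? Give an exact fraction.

Let r be the probability that Player A plays A. In a completely mixed equilibrium, Player B must be indifferent between A and B.
Player B's expected payoff from A is 9r + 3(1−r); from B it is 5r + 8(1−r).
Setting these equal: 6r + 3 = −3r + 8, so r = 5/9.

5/9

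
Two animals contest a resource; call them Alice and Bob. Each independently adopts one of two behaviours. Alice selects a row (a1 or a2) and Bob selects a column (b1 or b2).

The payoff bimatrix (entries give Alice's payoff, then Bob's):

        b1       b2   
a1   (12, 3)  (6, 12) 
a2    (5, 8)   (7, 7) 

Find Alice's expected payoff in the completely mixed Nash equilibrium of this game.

27/4

First find y, the probability Bob plays b1, from Alice's indifference between a1 and a2: 12y + 6(1−y) = 5y + 7(1−y), giving y = 1/8.
Since Alice is indifferent in equilibrium, Alice's expected payoff equals the payoff from either row against (1/8, 7/8). Using a1: 12(1/8) + 6(7/8) = 27/4.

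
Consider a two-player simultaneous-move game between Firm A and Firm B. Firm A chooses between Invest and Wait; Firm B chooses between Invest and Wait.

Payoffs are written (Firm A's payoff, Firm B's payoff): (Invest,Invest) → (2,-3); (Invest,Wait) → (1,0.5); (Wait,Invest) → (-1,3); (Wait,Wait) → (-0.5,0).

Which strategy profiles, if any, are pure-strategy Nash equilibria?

(Invest, Invest): Firm B prefers Wait (0.5 > -3) — not an equilibrium.
(Invest, Wait): Firm A gets 1 ≥ -0.5 from Wait, and Firm B gets 0.5 ≥ -3 from Invest — Nash equilibrium.
(Wait, Invest): Firm A prefers Invest (2 > -1) — not an equilibrium.
(Wait, Wait): Firm A prefers Invest (1 > -0.5); Firm B prefers Invest (3 > 0) — not an equilibrium.

(Invest, Wait)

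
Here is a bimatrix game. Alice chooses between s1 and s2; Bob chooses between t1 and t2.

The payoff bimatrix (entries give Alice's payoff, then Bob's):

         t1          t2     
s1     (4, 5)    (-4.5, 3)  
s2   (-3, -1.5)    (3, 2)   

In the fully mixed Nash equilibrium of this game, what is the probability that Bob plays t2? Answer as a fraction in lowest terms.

14/29

Let y be the probability that Bob plays t1. In a completely mixed equilibrium, Alice must be indifferent between s1 and s2.
Alice's expected payoff from s1 is 4y − 4.5(1−y); from s2 it is −3y + 3(1−y).
Setting these equal: 8.5y − 4.5 = −6y + 3, so y = 15/29.
Therefore Bob plays t2 with probability 1 − 15/29 = 14/29.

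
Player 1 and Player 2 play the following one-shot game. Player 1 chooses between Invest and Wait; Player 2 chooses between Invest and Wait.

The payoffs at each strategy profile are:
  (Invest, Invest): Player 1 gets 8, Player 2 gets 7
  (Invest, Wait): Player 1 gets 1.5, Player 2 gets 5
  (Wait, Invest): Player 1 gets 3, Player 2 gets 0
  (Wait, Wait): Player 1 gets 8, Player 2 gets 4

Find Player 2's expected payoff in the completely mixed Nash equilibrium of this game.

First find p, the probability Player 1 plays Invest, from Player 2's indifference between Invest and Wait: 7p = 5p + 4(1−p), giving p = 2/3.
Since Player 2 is indifferent in equilibrium, Player 2's expected payoff equals the payoff from either column against (2/3, 1/3). Using Invest: 7(2/3) = 14/3.

14/3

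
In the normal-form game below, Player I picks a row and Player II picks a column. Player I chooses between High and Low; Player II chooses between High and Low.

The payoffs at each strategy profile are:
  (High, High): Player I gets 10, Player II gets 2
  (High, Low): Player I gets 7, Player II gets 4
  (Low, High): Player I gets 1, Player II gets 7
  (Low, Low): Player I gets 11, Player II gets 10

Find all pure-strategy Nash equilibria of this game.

(Low, Low)

(High, High): Player II prefers Low (4 > 2) — not an equilibrium.
(High, Low): Player I prefers Low (11 > 7) — not an equilibrium.
(Low, High): Player I prefers High (10 > 1); Player II prefers Low (10 > 7) — not an equilibrium.
(Low, Low): Player I gets 11 ≥ 7 from High, and Player II gets 10 ≥ 7 from High — Nash equilibrium.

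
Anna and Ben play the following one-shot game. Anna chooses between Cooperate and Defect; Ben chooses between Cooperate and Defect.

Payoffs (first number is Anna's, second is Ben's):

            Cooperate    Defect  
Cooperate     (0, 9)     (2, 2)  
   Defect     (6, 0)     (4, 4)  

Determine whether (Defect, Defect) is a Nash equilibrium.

Yes

At (Defect, Defect), Anna earns 4; switching to Cooperate would give 2, so Anna has no profitable deviation.
Ben earns 4; switching to Cooperate would give 0, so Ben has no profitable deviation.
Neither player can gain by a unilateral deviation, so this profile is a Nash equilibrium.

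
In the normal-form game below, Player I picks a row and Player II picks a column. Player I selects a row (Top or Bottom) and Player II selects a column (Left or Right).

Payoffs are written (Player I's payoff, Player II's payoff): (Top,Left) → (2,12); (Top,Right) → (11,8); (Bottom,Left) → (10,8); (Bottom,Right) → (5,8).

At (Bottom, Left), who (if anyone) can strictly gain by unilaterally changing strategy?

Neither

Player I at (Bottom, Left) earns 10; deviating to Top yields 2 — not better.
Player II earns 8; deviating to Right yields 8 — not better.
Neither player can strictly improve; the profile is a Nash equilibrium.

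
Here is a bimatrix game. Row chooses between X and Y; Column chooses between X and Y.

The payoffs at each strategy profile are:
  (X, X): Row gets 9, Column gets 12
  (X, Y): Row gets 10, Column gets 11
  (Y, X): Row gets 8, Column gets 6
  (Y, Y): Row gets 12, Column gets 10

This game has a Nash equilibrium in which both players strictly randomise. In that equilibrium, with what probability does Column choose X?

Let c be the probability that Column plays X. In a completely mixed equilibrium, Row must be indifferent between X and Y.
Row's expected payoff from X is 9c + 10(1−c); from Y it is 8c + 12(1−c).
Setting these equal: −c + 10 = −4c + 12, so c = 2/3.

2/3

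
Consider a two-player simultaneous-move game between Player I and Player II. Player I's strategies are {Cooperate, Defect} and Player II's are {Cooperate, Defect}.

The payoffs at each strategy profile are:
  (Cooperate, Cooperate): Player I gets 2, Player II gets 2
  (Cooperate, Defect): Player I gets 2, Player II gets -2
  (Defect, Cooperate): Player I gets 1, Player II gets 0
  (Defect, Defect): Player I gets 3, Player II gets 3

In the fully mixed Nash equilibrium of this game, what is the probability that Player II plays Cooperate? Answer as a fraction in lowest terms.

Let c be the probability that Player II plays Cooperate. In a completely mixed equilibrium, Player I must be indifferent between Cooperate and Defect.
Player I's expected payoff from Cooperate is 2c + 2(1−c); from Defect it is c + 3(1−c).
Setting these equal: 2 = −2c + 3, so c = 1/2.

1/2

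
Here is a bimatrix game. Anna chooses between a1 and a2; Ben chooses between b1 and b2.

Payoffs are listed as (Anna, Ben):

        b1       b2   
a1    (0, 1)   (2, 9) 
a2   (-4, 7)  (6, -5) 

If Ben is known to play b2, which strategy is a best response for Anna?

a2

Against b2, Anna earns 2 from a1 and 6 from a2.
So a2 is the best response.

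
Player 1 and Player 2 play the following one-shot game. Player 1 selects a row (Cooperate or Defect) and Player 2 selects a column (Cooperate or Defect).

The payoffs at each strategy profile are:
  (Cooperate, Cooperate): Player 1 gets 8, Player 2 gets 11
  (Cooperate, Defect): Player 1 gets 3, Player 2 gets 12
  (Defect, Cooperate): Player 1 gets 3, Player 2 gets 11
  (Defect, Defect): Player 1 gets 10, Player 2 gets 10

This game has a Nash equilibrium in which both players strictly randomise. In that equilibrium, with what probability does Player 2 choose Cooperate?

Let q be the probability that Player 2 plays Cooperate. In a completely mixed equilibrium, Player 1 must be indifferent between Cooperate and Defect.
Player 1's expected payoff from Cooperate is 8q + 3(1−q); from Defect it is 3q + 10(1−q).
Setting these equal: 5q + 3 = −7q + 10, so q = 7/12.

7/12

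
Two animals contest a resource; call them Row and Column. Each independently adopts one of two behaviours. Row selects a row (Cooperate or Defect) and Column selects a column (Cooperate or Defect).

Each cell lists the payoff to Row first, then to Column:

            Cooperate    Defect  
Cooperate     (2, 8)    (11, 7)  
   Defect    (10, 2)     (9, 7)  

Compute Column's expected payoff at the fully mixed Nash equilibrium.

First find p, the probability Row plays Cooperate, from Column's indifference between Cooperate and Defect: 8p + 2(1−p) = 7p + 7(1−p), giving p = 5/6.
Since Column is indifferent in equilibrium, Column's expected payoff equals the payoff from either column against (5/6, 1/6). Using Cooperate: 8(5/6) + 2(1/6) = 7.

7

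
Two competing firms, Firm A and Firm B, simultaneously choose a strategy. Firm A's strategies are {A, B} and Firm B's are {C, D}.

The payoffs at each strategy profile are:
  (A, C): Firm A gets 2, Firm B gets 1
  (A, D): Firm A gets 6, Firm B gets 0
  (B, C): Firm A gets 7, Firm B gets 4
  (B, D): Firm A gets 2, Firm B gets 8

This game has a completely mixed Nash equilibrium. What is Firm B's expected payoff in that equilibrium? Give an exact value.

8/5

First find x, the probability Firm A plays A, from Firm B's indifference between C and D: x + 4(1−x) = 8(1−x), giving x = 4/5.
Since Firm B is indifferent in equilibrium, Firm B's expected payoff equals the payoff from either column against (4/5, 1/5). Using C: (4/5) + 4(1/5) = 8/5.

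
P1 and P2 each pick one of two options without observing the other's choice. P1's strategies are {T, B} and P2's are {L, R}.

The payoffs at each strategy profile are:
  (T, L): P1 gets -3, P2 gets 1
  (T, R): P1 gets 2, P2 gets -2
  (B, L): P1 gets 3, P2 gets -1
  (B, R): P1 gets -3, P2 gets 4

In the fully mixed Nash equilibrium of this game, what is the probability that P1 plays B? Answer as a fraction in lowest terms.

Let r be the probability that P1 plays T. In a completely mixed equilibrium, P2 must be indifferent between L and R.
P2's expected payoff from L is r − (1−r); from R it is −2r + 4(1−r).
Setting these equal: 2r − 1 = −6r + 4, so r = 5/8.
Therefore P1 plays B with probability 1 − 5/8 = 3/8.

3/8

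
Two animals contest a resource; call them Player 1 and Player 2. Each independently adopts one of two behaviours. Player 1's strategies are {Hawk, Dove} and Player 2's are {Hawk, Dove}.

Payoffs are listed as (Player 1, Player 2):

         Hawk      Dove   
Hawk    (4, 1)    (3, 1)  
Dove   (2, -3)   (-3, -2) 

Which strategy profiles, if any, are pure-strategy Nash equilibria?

(Hawk, Hawk): Player 1 gets 4 ≥ 2 from Dove, and Player 2 gets 1 ≥ 1 from Dove — Nash equilibrium.
(Hawk, Dove): Player 1 gets 3 ≥ -3 from Dove, and Player 2 gets 1 ≥ 1 from Hawk — Nash equilibrium.
(Dove, Hawk): Player 1 prefers Hawk (4 > 2); Player 2 prefers Dove (-2 > -3) — not an equilibrium.
(Dove, Dove): Player 1 prefers Hawk (3 > -3) — not an equilibrium.

(Hawk, Hawk) and (Hawk, Dove)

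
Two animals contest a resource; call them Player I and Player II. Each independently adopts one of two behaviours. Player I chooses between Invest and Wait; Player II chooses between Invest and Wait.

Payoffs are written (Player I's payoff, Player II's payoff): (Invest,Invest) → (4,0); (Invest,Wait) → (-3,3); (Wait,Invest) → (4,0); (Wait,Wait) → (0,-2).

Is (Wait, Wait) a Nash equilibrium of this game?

At (Wait, Wait), Player I earns 0; switching to Invest would give -3, so Player I has no profitable deviation.
Player II earns -2; switching to Invest would give 0, so Player II would deviate.
Since at least one player can profitably deviate, this is not a Nash equilibrium.

No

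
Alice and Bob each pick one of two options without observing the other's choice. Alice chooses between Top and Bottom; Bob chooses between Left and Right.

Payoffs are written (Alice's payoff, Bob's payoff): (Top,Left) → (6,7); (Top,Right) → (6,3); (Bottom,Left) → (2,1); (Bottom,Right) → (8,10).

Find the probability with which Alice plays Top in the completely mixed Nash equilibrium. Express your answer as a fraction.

Let p be the probability that Alice plays Top. In a completely mixed equilibrium, Bob must be indifferent between Left and Right.
Bob's expected payoff from Left is 7p + (1−p); from Right it is 3p + 10(1−p).
Setting these equal: 6p + 1 = −7p + 10, so p = 9/13.

9/13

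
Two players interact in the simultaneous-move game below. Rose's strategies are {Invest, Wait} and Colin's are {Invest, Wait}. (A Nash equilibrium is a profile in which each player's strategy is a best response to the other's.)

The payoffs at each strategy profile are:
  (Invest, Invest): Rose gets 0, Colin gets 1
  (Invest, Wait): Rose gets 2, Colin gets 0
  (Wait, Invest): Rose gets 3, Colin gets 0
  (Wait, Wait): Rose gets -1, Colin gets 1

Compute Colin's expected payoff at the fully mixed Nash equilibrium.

First find x, the probability Rose plays Invest, from Colin's indifference between Invest and Wait: x = (1−x), giving x = 1/2.
Since Colin is indifferent in equilibrium, Colin's expected payoff equals the payoff from either column against (1/2, 1/2). Using Invest: (1/2) = 1/2.

1/2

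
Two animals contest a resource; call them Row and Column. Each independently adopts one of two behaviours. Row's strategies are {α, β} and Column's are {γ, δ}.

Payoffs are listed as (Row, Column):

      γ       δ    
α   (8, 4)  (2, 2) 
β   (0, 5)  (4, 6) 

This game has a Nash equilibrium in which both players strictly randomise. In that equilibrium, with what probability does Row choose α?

Let p be the probability that Row plays α. In a completely mixed equilibrium, Column must be indifferent between γ and δ.
Column's expected payoff from γ is 4p + 5(1−p); from δ it is 2p + 6(1−p).
Setting these equal: −p + 5 = −4p + 6, so p = 1/3.

1/3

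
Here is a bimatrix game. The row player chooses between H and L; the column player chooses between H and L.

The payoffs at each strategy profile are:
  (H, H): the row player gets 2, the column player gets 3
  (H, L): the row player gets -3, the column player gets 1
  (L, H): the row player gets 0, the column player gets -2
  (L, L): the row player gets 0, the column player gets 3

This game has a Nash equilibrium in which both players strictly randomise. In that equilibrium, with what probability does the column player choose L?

Let q be the probability that the column player plays H. In a completely mixed equilibrium, the row player must be indifferent between H and L.
The row player's expected payoff from H is 2q − 3(1−q); from L it is 0.
Setting these equal: 5q − 3 = 0, so q = 3/5.
Therefore the column player plays L with probability 1 − 3/5 = 2/5.

2/5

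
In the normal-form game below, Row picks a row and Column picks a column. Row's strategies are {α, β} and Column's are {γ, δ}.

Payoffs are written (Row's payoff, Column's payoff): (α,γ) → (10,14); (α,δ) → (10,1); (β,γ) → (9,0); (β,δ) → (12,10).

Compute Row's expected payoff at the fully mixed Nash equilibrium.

First find q, the probability Column plays γ, from Row's indifference between α and β: 10q + 10(1−q) = 9q + 12(1−q), giving q = 2/3.
Since Row is indifferent in equilibrium, Row's expected payoff equals the payoff from either row against (2/3, 1/3). Using α: 10(2/3) + 10(1/3) = 10.

10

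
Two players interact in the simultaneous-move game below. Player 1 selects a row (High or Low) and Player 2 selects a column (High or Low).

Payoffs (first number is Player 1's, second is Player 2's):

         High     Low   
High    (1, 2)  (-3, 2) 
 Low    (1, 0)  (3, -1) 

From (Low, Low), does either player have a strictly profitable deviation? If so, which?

Player 1 at (Low, Low) earns 3; deviating to High yields -3 — not better.
Player 2 earns -1; deviating to High yields 0 — a strict improvement.
Only Player 2 has a strictly profitable deviation.

Player 2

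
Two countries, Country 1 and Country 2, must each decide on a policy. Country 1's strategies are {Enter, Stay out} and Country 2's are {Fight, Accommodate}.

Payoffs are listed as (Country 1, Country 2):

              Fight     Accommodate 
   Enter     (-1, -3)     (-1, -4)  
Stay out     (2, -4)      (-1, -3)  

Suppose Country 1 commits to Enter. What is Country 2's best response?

Against Enter, Country 2 earns -3 from Fight and -4 from Accommodate.
So Fight is the best response.

Fight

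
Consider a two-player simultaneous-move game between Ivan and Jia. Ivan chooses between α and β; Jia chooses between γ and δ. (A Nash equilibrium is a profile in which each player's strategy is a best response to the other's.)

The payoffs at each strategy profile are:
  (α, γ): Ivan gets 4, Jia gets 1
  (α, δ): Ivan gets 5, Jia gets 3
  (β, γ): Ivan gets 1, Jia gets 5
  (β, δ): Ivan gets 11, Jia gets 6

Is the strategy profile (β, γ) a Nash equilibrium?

No

At (β, γ), Ivan earns 1; switching to α would give 4, so Ivan would deviate.
Jia earns 5; switching to δ would give 6, so Jia would deviate.
Since at least one player can profitably deviate, this is not a Nash equilibrium.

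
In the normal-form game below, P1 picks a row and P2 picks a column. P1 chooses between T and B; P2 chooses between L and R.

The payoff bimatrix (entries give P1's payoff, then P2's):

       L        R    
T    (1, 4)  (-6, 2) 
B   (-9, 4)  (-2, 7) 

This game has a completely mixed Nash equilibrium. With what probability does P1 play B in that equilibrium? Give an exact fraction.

2/5

Let r be the probability that P1 plays T. In a completely mixed equilibrium, P2 must be indifferent between L and R.
P2's expected payoff from L is 4r + 4(1−r); from R it is 2r + 7(1−r).
Setting these equal: 4 = −5r + 7, so r = 3/5.
Therefore P1 plays B with probability 1 − 3/5 = 2/5.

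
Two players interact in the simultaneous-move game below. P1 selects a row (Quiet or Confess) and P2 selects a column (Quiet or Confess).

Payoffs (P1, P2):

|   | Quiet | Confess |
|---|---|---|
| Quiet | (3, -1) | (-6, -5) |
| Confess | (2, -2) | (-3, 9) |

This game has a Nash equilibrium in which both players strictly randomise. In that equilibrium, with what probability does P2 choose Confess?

1/4

Let y be the probability that P2 plays Quiet. In a completely mixed equilibrium, P1 must be indifferent between Quiet and Confess.
P1's expected payoff from Quiet is 3y − 6(1−y); from Confess it is 2y − 3(1−y).
Setting these equal: 9y − 6 = 5y − 3, so y = 3/4.
Therefore P2 plays Confess with probability 1 − 3/4 = 1/4.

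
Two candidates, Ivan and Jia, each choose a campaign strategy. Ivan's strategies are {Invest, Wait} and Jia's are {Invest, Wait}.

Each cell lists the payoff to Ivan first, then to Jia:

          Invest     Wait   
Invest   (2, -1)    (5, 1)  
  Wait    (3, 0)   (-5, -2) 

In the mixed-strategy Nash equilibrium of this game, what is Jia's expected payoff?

-1/2

First find p, the probability Ivan plays Invest, from Jia's indifference between Invest and Wait: −p = p − 2(1−p), giving p = 1/2.
Since Jia is indifferent in equilibrium, Jia's expected payoff equals the payoff from either column against (1/2, 1/2). Using Invest: −(1/2) = -1/2.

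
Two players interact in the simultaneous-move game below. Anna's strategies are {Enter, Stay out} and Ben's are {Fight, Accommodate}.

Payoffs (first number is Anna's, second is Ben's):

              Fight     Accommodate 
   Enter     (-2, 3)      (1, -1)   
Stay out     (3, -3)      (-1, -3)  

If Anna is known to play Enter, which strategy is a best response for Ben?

Against Enter, Ben earns 3 from Fight and -1 from Accommodate.
So Fight is the best response.

Fight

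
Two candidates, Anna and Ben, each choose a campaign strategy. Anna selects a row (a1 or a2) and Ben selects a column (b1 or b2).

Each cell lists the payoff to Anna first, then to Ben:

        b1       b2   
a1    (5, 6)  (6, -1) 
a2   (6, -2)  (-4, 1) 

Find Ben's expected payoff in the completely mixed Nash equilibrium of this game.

2/5

First find p, the probability Anna plays a1, from Ben's indifference between b1 and b2: 6p − 2(1−p) = −p + (1−p), giving p = 3/10.
Since Ben is indifferent in equilibrium, Ben's expected payoff equals the payoff from either column against (3/10, 7/10). Using b1: 6(3/10) − 2(7/10) = 2/5.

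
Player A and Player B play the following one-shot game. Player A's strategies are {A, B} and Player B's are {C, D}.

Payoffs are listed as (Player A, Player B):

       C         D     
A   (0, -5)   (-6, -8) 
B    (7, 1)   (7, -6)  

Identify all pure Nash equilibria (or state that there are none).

(B, C)

(A, C): Player A prefers B (7 > 0) — not an equilibrium.
(A, D): Player A prefers B (7 > -6); Player B prefers C (-5 > -8) — not an equilibrium.
(B, C): Player A gets 7 ≥ 0 from A, and Player B gets 1 ≥ -6 from D — Nash equilibrium.
(B, D): Player B prefers C (1 > -6) — not an equilibrium.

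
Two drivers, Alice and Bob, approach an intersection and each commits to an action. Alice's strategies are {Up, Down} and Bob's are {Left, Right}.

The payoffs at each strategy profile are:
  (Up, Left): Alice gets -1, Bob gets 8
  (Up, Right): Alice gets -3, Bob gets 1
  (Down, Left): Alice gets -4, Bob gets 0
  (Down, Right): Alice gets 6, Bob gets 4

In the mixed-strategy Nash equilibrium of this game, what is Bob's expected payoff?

32/11

First find p, the probability Alice plays Up, from Bob's indifference between Left and Right: 8p = p + 4(1−p), giving p = 4/11.
Since Bob is indifferent in equilibrium, Bob's expected payoff equals the payoff from either column against (4/11, 7/11). Using Left: 8(4/11) = 32/11.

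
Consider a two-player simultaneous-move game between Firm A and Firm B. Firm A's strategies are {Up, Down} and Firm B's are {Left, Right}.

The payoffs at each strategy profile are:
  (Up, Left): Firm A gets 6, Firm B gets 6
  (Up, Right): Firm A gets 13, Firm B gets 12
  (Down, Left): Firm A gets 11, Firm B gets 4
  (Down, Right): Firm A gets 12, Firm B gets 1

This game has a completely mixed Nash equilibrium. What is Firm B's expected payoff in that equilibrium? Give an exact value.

14/3

First find x, the probability Firm A plays Up, from Firm B's indifference between Left and Right: 6x + 4(1−x) = 12x + (1−x), giving x = 1/3.
Since Firm B is indifferent in equilibrium, Firm B's expected payoff equals the payoff from either column against (1/3, 2/3). Using Left: 6(1/3) + 4(2/3) = 14/3.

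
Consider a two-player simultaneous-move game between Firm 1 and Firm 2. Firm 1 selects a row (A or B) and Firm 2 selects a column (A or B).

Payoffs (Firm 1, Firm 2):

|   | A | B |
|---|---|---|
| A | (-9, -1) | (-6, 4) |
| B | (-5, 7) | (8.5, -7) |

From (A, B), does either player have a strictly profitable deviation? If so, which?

Firm 1 at (A, B) earns -6; deviating to B yields 8.5 — a strict improvement.
Firm 2 earns 4; deviating to A yields -1 — not better.
Only Firm 1 has a strictly profitable deviation.

Firm 1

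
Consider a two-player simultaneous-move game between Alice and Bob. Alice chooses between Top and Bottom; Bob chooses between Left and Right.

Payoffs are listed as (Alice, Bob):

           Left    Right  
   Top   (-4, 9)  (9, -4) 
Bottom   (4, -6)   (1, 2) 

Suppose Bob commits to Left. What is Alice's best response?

Against Left, Alice earns -4 from Top and 4 from Bottom.
So Bottom is the best response.

Bottom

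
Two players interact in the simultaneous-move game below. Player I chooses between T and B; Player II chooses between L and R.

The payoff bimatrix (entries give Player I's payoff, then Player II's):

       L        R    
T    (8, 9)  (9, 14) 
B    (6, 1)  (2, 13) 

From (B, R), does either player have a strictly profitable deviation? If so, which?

Player I at (B, R) earns 2; deviating to T yields 9 — a strict improvement.
Player II earns 13; deviating to L yields 1 — not better.
Only Player I has a strictly profitable deviation.

Player I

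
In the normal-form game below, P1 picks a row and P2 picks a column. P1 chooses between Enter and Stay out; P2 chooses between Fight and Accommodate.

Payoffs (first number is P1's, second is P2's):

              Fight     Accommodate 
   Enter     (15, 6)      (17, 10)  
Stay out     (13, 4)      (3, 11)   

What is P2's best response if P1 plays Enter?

Against Enter, P2 earns 6 from Fight and 10 from Accommodate.
So Accommodate is the best response.

Accommodate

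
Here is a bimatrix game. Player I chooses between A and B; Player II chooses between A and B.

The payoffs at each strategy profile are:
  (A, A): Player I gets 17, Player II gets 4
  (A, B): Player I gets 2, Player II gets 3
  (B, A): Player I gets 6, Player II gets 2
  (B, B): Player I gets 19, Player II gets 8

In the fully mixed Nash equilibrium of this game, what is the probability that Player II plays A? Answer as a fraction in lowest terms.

Let c be the probability that Player II plays A. In a completely mixed equilibrium, Player I must be indifferent between A and B.
Player I's expected payoff from A is 17c + 2(1−c); from B it is 6c + 19(1−c).
Setting these equal: 15c + 2 = −13c + 19, so c = 17/28.

17/28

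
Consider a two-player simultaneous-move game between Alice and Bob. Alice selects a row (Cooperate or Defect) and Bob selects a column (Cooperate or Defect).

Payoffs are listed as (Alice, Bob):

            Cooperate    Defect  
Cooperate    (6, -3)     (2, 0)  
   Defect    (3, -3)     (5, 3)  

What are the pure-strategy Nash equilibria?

(Defect, Defect)

(Cooperate, Cooperate): Bob prefers Defect (0 > -3) — not an equilibrium.
(Cooperate, Defect): Alice prefers Defect (5 > 2) — not an equilibrium.
(Defect, Cooperate): Alice prefers Cooperate (6 > 3); Bob prefers Defect (3 > -3) — not an equilibrium.
(Defect, Defect): Alice gets 5 ≥ 2 from Cooperate, and Bob gets 3 ≥ -3 from Cooperate — Nash equilibrium.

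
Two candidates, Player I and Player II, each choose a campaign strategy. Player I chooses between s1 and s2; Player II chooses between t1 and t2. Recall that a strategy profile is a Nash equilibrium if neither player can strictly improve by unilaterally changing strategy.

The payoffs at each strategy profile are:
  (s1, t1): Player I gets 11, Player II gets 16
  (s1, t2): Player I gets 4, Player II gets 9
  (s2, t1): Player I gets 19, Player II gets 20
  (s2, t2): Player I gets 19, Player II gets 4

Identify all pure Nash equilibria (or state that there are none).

(s1, t1): Player I prefers s2 (19 > 11) — not an equilibrium.
(s1, t2): Player I prefers s2 (19 > 4); Player II prefers t1 (16 > 9) — not an equilibrium.
(s2, t1): Player I gets 19 ≥ 11 from s1, and Player II gets 20 ≥ 4 from t2 — Nash equilibrium.
(s2, t2): Player II prefers t1 (20 > 4) — not an equilibrium.

(s2, t1)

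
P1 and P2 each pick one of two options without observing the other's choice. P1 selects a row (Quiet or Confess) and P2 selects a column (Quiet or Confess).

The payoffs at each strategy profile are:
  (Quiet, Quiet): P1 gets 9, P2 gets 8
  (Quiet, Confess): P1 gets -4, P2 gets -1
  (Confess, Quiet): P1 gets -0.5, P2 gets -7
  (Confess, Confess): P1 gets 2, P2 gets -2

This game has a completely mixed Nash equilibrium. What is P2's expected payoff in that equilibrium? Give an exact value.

-23/14

First find x, the probability P1 plays Quiet, from P2's indifference between Quiet and Confess: 8x − 7(1−x) = −x − 2(1−x), giving x = 5/14.
Since P2 is indifferent in equilibrium, P2's expected payoff equals the payoff from either column against (5/14, 9/14). Using Quiet: 8(5/14) − 7(9/14) = -23/14.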